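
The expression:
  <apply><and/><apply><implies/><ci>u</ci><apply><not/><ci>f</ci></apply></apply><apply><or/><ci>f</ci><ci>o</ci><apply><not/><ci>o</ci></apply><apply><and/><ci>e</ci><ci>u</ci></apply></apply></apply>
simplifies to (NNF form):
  <apply><or/><apply><not/><ci>f</ci></apply><apply><not/><ci>u</ci></apply></apply>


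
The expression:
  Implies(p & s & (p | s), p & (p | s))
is always true.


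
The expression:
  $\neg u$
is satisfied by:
  {u: False}


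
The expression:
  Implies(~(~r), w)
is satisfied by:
  {w: True, r: False}
  {r: False, w: False}
  {r: True, w: True}


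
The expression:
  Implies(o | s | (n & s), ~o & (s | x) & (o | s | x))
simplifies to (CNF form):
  ~o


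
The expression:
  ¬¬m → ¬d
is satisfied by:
  {m: False, d: False}
  {d: True, m: False}
  {m: True, d: False}


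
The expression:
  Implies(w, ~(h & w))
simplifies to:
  ~h | ~w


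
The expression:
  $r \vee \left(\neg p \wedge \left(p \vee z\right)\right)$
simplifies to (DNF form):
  $r \vee \left(z \wedge \neg p\right)$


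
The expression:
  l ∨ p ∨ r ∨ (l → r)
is always true.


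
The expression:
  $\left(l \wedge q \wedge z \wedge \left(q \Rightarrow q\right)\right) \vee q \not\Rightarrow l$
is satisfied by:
  {q: True, z: True, l: False}
  {q: True, l: False, z: False}
  {q: True, z: True, l: True}


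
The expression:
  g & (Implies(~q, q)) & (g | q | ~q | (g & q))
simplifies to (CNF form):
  g & q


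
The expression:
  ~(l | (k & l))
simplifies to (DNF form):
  ~l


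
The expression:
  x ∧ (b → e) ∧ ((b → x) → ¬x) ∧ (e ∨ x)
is never true.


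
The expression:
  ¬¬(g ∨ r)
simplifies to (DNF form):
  g ∨ r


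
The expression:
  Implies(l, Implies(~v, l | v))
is always true.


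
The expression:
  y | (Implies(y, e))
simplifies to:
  True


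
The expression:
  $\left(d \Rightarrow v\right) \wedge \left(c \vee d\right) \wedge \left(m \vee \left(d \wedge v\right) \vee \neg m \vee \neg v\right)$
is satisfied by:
  {c: True, v: True, d: False}
  {c: True, v: False, d: False}
  {d: True, c: True, v: True}
  {d: True, v: True, c: False}


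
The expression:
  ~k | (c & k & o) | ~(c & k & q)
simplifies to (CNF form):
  o | ~c | ~k | ~q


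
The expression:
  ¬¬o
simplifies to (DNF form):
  o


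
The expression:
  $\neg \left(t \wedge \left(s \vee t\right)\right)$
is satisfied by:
  {t: False}


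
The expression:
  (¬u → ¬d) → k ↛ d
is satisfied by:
  {k: True, u: False, d: False}
  {d: True, k: True, u: False}
  {d: True, u: False, k: False}
  {k: True, u: True, d: False}


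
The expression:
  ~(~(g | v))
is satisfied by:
  {v: True, g: True}
  {v: True, g: False}
  {g: True, v: False}


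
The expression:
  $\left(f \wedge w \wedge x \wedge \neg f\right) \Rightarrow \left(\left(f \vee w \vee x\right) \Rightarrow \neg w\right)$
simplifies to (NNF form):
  $\text{True}$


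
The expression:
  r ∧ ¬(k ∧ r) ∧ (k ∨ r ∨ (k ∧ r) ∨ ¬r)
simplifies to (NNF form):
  r ∧ ¬k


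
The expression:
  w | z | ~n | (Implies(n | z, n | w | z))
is always true.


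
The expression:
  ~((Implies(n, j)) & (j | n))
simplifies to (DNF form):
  ~j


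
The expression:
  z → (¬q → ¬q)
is always true.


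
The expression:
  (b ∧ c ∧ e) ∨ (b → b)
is always true.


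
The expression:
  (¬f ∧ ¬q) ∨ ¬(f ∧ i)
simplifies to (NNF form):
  ¬f ∨ ¬i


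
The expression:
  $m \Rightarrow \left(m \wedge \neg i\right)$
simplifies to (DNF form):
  $\neg i \vee \neg m$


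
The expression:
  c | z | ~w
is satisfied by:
  {z: True, c: True, w: False}
  {z: True, w: False, c: False}
  {c: True, w: False, z: False}
  {c: False, w: False, z: False}
  {z: True, c: True, w: True}
  {z: True, w: True, c: False}
  {c: True, w: True, z: False}


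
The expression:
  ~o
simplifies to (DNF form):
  ~o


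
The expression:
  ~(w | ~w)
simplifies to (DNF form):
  False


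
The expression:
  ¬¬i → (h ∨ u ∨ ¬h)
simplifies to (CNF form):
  True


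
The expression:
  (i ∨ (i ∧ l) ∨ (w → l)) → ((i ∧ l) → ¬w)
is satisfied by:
  {l: False, i: False, w: False}
  {w: True, l: False, i: False}
  {i: True, l: False, w: False}
  {w: True, i: True, l: False}
  {l: True, w: False, i: False}
  {w: True, l: True, i: False}
  {i: True, l: True, w: False}


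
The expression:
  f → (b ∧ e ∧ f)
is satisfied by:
  {e: True, b: True, f: False}
  {e: True, b: False, f: False}
  {b: True, e: False, f: False}
  {e: False, b: False, f: False}
  {f: True, e: True, b: True}


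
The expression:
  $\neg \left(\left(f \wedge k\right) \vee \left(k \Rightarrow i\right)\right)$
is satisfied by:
  {k: True, i: False, f: False}


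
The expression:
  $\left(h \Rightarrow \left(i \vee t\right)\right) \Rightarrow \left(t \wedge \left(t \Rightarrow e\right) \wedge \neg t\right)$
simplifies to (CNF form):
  $h \wedge \neg i \wedge \neg t$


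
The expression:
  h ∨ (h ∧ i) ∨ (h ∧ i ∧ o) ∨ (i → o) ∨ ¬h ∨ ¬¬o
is always true.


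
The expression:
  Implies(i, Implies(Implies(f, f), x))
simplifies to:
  x | ~i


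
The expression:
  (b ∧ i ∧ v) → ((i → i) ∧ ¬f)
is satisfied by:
  {v: False, b: False, i: False, f: False}
  {f: True, v: False, b: False, i: False}
  {i: True, v: False, b: False, f: False}
  {f: True, i: True, v: False, b: False}
  {b: True, f: False, v: False, i: False}
  {f: True, b: True, v: False, i: False}
  {i: True, b: True, f: False, v: False}
  {f: True, i: True, b: True, v: False}
  {v: True, i: False, b: False, f: False}
  {f: True, v: True, i: False, b: False}
  {i: True, v: True, f: False, b: False}
  {f: True, i: True, v: True, b: False}
  {b: True, v: True, i: False, f: False}
  {f: True, b: True, v: True, i: False}
  {i: True, b: True, v: True, f: False}


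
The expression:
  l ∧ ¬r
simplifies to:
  l ∧ ¬r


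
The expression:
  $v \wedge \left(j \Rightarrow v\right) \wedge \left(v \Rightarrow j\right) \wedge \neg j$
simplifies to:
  $\text{False}$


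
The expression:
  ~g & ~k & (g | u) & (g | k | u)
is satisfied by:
  {u: True, g: False, k: False}


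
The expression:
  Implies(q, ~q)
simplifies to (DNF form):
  ~q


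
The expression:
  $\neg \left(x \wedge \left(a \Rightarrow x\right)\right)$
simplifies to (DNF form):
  $\neg x$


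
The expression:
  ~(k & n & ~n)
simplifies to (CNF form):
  True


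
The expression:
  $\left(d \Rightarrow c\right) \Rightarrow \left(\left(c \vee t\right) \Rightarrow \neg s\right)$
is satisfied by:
  {d: True, c: False, s: False, t: False}
  {d: False, c: False, s: False, t: False}
  {d: True, t: True, c: False, s: False}
  {t: True, d: False, c: False, s: False}
  {d: True, c: True, t: False, s: False}
  {c: True, t: False, s: False, d: False}
  {d: True, t: True, c: True, s: False}
  {t: True, c: True, d: False, s: False}
  {s: True, d: True, t: False, c: False}
  {s: True, t: False, c: False, d: False}
  {d: True, s: True, t: True, c: False}


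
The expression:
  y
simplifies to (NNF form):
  y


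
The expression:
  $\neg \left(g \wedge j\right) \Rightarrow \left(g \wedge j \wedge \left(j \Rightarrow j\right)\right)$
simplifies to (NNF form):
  $g \wedge j$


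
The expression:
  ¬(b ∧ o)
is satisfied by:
  {o: False, b: False}
  {b: True, o: False}
  {o: True, b: False}


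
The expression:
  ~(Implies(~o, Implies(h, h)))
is never true.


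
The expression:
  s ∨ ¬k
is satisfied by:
  {s: True, k: False}
  {k: False, s: False}
  {k: True, s: True}


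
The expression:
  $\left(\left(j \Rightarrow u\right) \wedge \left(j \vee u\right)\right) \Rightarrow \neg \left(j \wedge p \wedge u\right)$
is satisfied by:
  {p: False, u: False, j: False}
  {j: True, p: False, u: False}
  {u: True, p: False, j: False}
  {j: True, u: True, p: False}
  {p: True, j: False, u: False}
  {j: True, p: True, u: False}
  {u: True, p: True, j: False}


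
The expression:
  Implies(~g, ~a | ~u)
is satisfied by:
  {g: True, u: False, a: False}
  {u: False, a: False, g: False}
  {a: True, g: True, u: False}
  {a: True, u: False, g: False}
  {g: True, u: True, a: False}
  {u: True, g: False, a: False}
  {a: True, u: True, g: True}


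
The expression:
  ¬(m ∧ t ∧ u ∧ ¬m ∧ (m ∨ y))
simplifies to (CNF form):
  True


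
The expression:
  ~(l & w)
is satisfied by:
  {l: False, w: False}
  {w: True, l: False}
  {l: True, w: False}


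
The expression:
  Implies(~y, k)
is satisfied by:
  {y: True, k: True}
  {y: True, k: False}
  {k: True, y: False}


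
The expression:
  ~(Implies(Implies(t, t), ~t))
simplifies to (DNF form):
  t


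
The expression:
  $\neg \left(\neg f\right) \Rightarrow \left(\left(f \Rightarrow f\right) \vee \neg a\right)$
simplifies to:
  $\text{True}$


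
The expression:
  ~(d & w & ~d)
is always true.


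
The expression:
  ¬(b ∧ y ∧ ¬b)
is always true.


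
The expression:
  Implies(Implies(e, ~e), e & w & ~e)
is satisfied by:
  {e: True}


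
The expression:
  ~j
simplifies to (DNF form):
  ~j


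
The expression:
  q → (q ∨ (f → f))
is always true.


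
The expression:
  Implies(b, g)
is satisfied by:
  {g: True, b: False}
  {b: False, g: False}
  {b: True, g: True}


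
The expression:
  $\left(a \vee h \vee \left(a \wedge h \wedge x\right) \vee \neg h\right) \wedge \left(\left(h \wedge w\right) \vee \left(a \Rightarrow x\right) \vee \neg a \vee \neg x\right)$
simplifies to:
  $\text{True}$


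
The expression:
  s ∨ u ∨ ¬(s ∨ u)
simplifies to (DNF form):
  True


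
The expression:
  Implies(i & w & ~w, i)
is always true.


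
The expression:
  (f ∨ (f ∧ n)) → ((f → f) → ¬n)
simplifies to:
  ¬f ∨ ¬n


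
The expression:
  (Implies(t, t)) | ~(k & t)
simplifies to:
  True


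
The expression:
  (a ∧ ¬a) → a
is always true.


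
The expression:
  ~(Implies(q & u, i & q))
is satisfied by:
  {u: True, q: True, i: False}


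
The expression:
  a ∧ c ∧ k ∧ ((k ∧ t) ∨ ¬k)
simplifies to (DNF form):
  a ∧ c ∧ k ∧ t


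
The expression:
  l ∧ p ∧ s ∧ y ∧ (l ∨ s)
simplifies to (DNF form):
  l ∧ p ∧ s ∧ y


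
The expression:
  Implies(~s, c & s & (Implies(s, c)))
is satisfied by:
  {s: True}


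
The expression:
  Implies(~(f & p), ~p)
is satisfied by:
  {f: True, p: False}
  {p: False, f: False}
  {p: True, f: True}


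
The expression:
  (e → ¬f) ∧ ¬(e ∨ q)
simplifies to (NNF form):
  ¬e ∧ ¬q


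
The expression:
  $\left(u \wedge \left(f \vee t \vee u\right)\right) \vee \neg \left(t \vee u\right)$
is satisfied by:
  {u: True, t: False}
  {t: False, u: False}
  {t: True, u: True}


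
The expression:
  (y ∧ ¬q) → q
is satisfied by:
  {q: True, y: False}
  {y: False, q: False}
  {y: True, q: True}


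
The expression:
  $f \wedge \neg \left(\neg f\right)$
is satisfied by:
  {f: True}


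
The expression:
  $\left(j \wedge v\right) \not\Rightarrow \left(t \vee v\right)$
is never true.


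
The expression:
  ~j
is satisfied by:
  {j: False}


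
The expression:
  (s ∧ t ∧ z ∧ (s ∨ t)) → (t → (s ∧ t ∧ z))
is always true.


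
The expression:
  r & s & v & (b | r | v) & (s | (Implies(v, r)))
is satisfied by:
  {r: True, s: True, v: True}


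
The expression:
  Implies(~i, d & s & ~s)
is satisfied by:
  {i: True}


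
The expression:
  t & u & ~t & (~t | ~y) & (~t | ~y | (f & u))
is never true.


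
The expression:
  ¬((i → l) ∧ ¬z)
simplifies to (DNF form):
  z ∨ (i ∧ ¬l)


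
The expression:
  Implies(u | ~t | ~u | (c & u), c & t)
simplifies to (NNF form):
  c & t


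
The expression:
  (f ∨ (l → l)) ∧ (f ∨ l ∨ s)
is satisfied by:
  {l: True, s: True, f: True}
  {l: True, s: True, f: False}
  {l: True, f: True, s: False}
  {l: True, f: False, s: False}
  {s: True, f: True, l: False}
  {s: True, f: False, l: False}
  {f: True, s: False, l: False}


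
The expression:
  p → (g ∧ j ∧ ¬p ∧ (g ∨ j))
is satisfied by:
  {p: False}


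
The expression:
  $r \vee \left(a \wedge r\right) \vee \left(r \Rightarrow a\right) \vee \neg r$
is always true.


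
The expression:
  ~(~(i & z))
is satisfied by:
  {z: True, i: True}


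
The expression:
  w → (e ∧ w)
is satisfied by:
  {e: True, w: False}
  {w: False, e: False}
  {w: True, e: True}


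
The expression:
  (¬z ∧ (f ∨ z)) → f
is always true.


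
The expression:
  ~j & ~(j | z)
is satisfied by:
  {z: False, j: False}


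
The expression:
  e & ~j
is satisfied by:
  {e: True, j: False}


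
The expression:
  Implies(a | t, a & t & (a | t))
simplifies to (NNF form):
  (a & t) | (~a & ~t)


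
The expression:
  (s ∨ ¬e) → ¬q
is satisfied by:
  {e: True, s: False, q: False}
  {s: False, q: False, e: False}
  {e: True, s: True, q: False}
  {s: True, e: False, q: False}
  {q: True, e: True, s: False}


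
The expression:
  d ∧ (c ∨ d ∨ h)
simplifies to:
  d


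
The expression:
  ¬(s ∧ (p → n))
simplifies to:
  (p ∧ ¬n) ∨ ¬s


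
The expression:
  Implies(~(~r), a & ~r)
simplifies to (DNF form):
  ~r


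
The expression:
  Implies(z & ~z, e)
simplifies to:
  True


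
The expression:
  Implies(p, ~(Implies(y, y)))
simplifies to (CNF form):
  ~p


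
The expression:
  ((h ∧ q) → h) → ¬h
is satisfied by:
  {h: False}


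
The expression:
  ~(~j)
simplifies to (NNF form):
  j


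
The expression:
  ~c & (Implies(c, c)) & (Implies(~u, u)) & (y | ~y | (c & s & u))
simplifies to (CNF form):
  u & ~c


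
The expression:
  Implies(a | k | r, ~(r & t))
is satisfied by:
  {t: False, r: False}
  {r: True, t: False}
  {t: True, r: False}


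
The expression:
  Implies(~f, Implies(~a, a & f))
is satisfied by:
  {a: True, f: True}
  {a: True, f: False}
  {f: True, a: False}


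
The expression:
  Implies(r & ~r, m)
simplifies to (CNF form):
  True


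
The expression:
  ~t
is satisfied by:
  {t: False}


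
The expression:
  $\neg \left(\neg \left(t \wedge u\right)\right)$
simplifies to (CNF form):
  $t \wedge u$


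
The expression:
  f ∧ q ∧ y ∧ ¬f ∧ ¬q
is never true.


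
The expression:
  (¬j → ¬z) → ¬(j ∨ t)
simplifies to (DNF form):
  (z ∧ ¬j) ∨ (¬j ∧ ¬t)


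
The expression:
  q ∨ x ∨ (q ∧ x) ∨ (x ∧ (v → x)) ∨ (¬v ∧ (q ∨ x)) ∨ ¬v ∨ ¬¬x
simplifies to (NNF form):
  q ∨ x ∨ ¬v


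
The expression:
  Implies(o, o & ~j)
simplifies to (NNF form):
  ~j | ~o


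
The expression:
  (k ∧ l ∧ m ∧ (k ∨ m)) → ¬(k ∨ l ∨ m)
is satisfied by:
  {l: False, k: False, m: False}
  {m: True, l: False, k: False}
  {k: True, l: False, m: False}
  {m: True, k: True, l: False}
  {l: True, m: False, k: False}
  {m: True, l: True, k: False}
  {k: True, l: True, m: False}


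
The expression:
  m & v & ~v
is never true.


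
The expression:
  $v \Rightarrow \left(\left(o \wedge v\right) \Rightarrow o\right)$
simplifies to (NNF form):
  $\text{True}$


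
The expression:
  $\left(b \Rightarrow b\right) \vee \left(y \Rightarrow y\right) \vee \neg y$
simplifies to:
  $\text{True}$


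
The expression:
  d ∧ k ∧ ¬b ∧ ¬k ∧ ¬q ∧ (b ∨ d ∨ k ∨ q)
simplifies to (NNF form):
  False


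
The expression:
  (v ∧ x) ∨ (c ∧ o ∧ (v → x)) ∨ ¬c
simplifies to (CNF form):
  (o ∨ v ∨ ¬c) ∧ (o ∨ x ∨ ¬c) ∧ (v ∨ ¬c ∨ ¬v) ∧ (x ∨ ¬c ∨ ¬v)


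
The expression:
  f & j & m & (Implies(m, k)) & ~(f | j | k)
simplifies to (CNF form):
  False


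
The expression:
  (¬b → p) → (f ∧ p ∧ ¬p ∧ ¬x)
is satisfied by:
  {p: False, b: False}


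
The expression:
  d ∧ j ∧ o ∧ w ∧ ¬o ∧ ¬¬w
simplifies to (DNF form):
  False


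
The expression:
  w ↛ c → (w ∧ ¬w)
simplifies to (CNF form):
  c ∨ ¬w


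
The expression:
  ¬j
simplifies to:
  ¬j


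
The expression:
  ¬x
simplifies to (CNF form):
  ¬x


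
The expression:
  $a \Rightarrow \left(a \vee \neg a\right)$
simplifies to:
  $\text{True}$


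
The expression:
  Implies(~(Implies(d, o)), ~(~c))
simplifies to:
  c | o | ~d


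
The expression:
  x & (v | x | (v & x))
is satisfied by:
  {x: True}


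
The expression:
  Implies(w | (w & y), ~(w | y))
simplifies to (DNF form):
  ~w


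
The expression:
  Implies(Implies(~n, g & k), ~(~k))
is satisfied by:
  {k: True, n: False}
  {n: False, k: False}
  {n: True, k: True}


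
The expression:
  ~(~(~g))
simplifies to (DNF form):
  ~g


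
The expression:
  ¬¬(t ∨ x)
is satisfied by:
  {x: True, t: True}
  {x: True, t: False}
  {t: True, x: False}


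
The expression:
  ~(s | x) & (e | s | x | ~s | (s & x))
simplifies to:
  ~s & ~x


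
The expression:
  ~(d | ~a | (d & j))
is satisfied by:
  {a: True, d: False}


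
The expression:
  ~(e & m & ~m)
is always true.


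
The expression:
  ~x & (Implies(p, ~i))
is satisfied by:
  {x: False, p: False, i: False}
  {i: True, x: False, p: False}
  {p: True, x: False, i: False}


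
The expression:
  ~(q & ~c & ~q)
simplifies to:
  True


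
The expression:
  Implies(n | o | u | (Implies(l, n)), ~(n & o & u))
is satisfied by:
  {u: False, o: False, n: False}
  {n: True, u: False, o: False}
  {o: True, u: False, n: False}
  {n: True, o: True, u: False}
  {u: True, n: False, o: False}
  {n: True, u: True, o: False}
  {o: True, u: True, n: False}


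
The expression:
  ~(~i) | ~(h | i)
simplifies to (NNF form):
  i | ~h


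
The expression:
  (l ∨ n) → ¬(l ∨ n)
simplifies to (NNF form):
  ¬l ∧ ¬n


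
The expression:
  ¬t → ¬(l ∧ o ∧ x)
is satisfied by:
  {t: True, l: False, o: False, x: False}
  {t: False, l: False, o: False, x: False}
  {x: True, t: True, l: False, o: False}
  {x: True, t: False, l: False, o: False}
  {t: True, o: True, x: False, l: False}
  {o: True, x: False, l: False, t: False}
  {x: True, o: True, t: True, l: False}
  {x: True, o: True, t: False, l: False}
  {t: True, l: True, x: False, o: False}
  {l: True, x: False, o: False, t: False}
  {t: True, x: True, l: True, o: False}
  {x: True, l: True, t: False, o: False}
  {t: True, o: True, l: True, x: False}
  {o: True, l: True, x: False, t: False}
  {x: True, o: True, l: True, t: True}


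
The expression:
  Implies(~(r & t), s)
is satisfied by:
  {t: True, s: True, r: True}
  {t: True, s: True, r: False}
  {s: True, r: True, t: False}
  {s: True, r: False, t: False}
  {t: True, r: True, s: False}


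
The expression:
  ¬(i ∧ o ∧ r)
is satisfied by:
  {o: False, i: False, r: False}
  {r: True, o: False, i: False}
  {i: True, o: False, r: False}
  {r: True, i: True, o: False}
  {o: True, r: False, i: False}
  {r: True, o: True, i: False}
  {i: True, o: True, r: False}


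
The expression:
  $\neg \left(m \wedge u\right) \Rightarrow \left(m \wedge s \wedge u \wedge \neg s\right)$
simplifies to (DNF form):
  $m \wedge u$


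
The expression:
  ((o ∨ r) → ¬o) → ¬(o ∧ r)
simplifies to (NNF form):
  True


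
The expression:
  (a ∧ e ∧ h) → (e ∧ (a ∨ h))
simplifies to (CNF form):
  True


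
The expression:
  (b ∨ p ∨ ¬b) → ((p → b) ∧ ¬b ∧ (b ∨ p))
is never true.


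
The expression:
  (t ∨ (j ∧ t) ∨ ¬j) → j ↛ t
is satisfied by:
  {j: True, t: False}


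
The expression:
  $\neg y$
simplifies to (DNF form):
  $\neg y$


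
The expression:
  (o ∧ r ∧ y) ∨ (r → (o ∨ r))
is always true.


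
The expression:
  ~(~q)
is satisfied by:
  {q: True}


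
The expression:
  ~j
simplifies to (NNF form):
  ~j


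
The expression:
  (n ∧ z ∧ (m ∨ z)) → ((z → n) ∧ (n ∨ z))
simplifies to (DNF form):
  True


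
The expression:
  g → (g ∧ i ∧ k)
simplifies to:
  (i ∧ k) ∨ ¬g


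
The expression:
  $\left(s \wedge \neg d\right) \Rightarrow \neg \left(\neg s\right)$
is always true.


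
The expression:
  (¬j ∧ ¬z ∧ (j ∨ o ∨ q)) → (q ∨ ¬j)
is always true.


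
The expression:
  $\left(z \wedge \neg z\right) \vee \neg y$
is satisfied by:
  {y: False}


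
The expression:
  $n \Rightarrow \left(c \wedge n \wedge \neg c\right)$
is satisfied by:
  {n: False}


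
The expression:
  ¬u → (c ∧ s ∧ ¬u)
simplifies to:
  u ∨ (c ∧ s)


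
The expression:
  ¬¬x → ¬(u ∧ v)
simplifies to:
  ¬u ∨ ¬v ∨ ¬x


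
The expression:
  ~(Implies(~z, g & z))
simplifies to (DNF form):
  ~z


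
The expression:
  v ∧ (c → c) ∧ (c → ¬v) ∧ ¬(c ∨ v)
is never true.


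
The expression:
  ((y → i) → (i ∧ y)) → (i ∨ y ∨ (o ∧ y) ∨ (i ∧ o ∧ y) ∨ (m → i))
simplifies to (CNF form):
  True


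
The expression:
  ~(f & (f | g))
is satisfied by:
  {f: False}


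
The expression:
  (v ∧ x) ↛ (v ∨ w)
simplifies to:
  False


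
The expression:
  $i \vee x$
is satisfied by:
  {i: True, x: True}
  {i: True, x: False}
  {x: True, i: False}


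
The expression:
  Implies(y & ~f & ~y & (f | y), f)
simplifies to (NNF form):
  True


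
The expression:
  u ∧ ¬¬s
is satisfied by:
  {u: True, s: True}


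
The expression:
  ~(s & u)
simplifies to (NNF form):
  ~s | ~u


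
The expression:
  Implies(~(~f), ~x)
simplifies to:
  ~f | ~x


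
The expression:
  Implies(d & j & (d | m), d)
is always true.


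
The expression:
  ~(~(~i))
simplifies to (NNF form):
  ~i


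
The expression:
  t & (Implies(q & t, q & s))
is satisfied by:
  {t: True, s: True, q: False}
  {t: True, s: False, q: False}
  {t: True, q: True, s: True}


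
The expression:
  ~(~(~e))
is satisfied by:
  {e: False}


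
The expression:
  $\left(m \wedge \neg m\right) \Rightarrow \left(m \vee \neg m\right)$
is always true.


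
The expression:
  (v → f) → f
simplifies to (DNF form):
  f ∨ v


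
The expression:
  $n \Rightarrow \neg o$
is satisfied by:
  {o: False, n: False}
  {n: True, o: False}
  {o: True, n: False}


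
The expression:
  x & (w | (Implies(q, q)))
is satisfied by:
  {x: True}


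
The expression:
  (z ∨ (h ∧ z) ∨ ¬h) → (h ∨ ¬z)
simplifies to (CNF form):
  h ∨ ¬z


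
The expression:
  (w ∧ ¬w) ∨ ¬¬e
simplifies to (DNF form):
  e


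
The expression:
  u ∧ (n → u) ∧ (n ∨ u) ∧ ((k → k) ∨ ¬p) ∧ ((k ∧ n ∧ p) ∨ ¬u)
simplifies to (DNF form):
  k ∧ n ∧ p ∧ u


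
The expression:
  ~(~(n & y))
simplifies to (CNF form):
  n & y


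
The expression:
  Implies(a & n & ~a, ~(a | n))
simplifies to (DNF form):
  True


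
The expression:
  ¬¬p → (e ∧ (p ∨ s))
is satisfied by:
  {e: True, p: False}
  {p: False, e: False}
  {p: True, e: True}


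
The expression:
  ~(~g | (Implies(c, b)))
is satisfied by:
  {c: True, g: True, b: False}


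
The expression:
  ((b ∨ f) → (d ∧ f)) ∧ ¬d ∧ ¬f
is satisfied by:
  {d: False, f: False, b: False}


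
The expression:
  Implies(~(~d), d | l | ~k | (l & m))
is always true.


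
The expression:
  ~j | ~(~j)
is always true.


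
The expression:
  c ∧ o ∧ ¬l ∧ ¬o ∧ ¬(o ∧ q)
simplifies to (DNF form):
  False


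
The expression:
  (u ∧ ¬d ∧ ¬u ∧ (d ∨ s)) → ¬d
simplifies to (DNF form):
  True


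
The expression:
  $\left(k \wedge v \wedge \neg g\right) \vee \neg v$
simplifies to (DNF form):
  $\left(k \wedge \neg g\right) \vee \neg v$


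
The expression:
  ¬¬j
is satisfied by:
  {j: True}


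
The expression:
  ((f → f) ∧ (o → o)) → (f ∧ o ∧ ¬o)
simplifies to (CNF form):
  False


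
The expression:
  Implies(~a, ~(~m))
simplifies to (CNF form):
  a | m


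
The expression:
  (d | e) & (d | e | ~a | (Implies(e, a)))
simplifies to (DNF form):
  d | e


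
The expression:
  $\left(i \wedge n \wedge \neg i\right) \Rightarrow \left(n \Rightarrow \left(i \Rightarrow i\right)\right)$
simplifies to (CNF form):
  $\text{True}$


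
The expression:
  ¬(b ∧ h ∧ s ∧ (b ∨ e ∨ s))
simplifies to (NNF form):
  ¬b ∨ ¬h ∨ ¬s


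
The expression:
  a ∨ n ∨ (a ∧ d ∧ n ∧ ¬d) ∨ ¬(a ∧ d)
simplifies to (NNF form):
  True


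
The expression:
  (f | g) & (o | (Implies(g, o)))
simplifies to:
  (g & o) | (f & ~g)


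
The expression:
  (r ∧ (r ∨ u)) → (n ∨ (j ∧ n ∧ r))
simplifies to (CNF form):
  n ∨ ¬r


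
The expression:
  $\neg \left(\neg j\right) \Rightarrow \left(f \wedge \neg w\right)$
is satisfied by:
  {f: True, j: False, w: False}
  {f: False, j: False, w: False}
  {w: True, f: True, j: False}
  {w: True, f: False, j: False}
  {j: True, f: True, w: False}


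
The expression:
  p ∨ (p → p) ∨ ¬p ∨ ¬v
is always true.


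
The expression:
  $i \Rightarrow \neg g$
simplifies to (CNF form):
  $\neg g \vee \neg i$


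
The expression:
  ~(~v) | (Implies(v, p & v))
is always true.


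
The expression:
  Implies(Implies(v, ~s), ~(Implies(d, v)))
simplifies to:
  (s & v) | (d & ~v)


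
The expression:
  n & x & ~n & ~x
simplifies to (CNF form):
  False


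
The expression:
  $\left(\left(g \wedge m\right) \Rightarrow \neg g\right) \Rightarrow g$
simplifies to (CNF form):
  $g$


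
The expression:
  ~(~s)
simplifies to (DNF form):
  s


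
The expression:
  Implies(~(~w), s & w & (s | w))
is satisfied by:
  {s: True, w: False}
  {w: False, s: False}
  {w: True, s: True}


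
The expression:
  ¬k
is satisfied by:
  {k: False}


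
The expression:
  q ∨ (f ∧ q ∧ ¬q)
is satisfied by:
  {q: True}


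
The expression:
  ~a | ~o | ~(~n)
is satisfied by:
  {n: True, o: False, a: False}
  {o: False, a: False, n: False}
  {n: True, a: True, o: False}
  {a: True, o: False, n: False}
  {n: True, o: True, a: False}
  {o: True, n: False, a: False}
  {n: True, a: True, o: True}


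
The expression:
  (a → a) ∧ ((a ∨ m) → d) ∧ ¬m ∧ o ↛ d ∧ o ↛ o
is never true.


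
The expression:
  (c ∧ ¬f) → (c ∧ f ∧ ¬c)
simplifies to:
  f ∨ ¬c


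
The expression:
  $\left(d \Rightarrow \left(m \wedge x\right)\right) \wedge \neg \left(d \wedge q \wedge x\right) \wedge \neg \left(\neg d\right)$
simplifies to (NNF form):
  $d \wedge m \wedge x \wedge \neg q$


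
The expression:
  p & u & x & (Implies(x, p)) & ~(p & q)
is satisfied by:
  {p: True, u: True, x: True, q: False}


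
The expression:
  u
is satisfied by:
  {u: True}


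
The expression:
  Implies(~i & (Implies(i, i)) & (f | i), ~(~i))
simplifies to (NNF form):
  i | ~f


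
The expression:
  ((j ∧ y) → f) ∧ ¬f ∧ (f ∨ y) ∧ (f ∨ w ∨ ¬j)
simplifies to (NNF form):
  y ∧ ¬f ∧ ¬j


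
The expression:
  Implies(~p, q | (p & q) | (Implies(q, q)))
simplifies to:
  True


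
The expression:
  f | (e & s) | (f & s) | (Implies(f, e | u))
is always true.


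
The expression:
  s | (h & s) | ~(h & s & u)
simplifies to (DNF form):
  True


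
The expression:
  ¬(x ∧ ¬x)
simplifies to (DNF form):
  True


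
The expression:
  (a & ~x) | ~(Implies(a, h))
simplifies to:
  a & (~h | ~x)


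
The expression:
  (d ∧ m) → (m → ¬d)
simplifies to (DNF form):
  ¬d ∨ ¬m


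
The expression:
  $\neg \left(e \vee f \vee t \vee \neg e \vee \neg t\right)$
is never true.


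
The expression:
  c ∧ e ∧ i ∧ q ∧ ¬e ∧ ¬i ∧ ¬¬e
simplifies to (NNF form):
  False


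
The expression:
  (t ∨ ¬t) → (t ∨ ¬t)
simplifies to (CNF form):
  True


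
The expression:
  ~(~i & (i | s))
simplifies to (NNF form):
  i | ~s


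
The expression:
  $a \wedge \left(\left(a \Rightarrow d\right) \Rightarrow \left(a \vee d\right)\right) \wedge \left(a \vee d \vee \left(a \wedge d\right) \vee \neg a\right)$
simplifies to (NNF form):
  $a$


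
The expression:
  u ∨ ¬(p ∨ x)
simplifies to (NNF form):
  u ∨ (¬p ∧ ¬x)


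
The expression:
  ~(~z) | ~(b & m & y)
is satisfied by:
  {z: True, m: False, y: False, b: False}
  {b: False, m: False, z: False, y: False}
  {b: True, z: True, m: False, y: False}
  {b: True, m: False, z: False, y: False}
  {y: True, z: True, b: False, m: False}
  {y: True, b: False, m: False, z: False}
  {y: True, b: True, z: True, m: False}
  {y: True, b: True, m: False, z: False}
  {z: True, m: True, y: False, b: False}
  {m: True, y: False, z: False, b: False}
  {b: True, m: True, z: True, y: False}
  {b: True, m: True, y: False, z: False}
  {z: True, m: True, y: True, b: False}
  {m: True, y: True, b: False, z: False}
  {b: True, m: True, y: True, z: True}


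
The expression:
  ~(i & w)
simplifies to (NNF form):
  ~i | ~w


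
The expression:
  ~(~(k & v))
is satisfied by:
  {k: True, v: True}


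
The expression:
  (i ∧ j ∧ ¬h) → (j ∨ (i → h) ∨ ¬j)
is always true.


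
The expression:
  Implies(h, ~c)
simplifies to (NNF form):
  ~c | ~h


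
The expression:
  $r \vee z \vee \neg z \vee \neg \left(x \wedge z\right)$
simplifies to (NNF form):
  $\text{True}$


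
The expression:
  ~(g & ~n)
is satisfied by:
  {n: True, g: False}
  {g: False, n: False}
  {g: True, n: True}


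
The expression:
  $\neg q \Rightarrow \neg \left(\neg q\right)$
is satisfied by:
  {q: True}


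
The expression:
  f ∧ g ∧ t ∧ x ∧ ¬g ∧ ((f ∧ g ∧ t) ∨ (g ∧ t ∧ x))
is never true.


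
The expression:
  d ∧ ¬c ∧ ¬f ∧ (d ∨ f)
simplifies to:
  d ∧ ¬c ∧ ¬f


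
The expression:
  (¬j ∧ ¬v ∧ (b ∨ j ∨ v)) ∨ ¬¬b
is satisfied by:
  {b: True}


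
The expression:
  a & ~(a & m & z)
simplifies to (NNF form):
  a & (~m | ~z)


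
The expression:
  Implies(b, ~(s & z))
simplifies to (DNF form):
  ~b | ~s | ~z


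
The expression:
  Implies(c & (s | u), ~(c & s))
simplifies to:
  ~c | ~s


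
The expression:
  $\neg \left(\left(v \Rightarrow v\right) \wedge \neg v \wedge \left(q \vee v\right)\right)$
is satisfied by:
  {v: True, q: False}
  {q: False, v: False}
  {q: True, v: True}


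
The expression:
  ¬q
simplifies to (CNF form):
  ¬q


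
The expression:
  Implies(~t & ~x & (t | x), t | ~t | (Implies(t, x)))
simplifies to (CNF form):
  True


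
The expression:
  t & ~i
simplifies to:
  t & ~i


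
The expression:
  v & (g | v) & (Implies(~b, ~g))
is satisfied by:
  {b: True, v: True, g: False}
  {v: True, g: False, b: False}
  {b: True, g: True, v: True}


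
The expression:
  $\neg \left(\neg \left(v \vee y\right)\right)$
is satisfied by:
  {y: True, v: True}
  {y: True, v: False}
  {v: True, y: False}


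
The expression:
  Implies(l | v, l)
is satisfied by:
  {l: True, v: False}
  {v: False, l: False}
  {v: True, l: True}


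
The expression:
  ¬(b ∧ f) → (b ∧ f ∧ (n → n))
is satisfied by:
  {b: True, f: True}


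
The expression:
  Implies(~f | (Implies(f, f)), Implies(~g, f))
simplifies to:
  f | g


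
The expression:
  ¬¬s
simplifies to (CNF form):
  s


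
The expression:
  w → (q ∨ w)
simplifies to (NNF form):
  True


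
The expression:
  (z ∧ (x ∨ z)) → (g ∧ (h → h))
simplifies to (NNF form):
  g ∨ ¬z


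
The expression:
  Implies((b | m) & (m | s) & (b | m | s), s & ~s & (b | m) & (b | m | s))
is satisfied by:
  {s: False, m: False, b: False}
  {b: True, s: False, m: False}
  {s: True, b: False, m: False}


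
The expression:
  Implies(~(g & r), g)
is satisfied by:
  {g: True}


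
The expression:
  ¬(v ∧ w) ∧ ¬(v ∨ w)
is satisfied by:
  {v: False, w: False}


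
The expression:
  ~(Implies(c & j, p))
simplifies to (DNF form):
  c & j & ~p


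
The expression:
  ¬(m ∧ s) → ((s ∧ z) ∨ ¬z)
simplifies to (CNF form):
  s ∨ ¬z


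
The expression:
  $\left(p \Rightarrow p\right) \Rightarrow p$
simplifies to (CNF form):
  $p$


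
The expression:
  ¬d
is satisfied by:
  {d: False}


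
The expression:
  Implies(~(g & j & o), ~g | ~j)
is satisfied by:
  {o: True, g: False, j: False}
  {g: False, j: False, o: False}
  {j: True, o: True, g: False}
  {j: True, g: False, o: False}
  {o: True, g: True, j: False}
  {g: True, o: False, j: False}
  {j: True, g: True, o: True}


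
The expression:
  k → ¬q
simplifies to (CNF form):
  ¬k ∨ ¬q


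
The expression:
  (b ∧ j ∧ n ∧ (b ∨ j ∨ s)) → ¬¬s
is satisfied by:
  {s: True, n: False, b: False, j: False}
  {s: False, n: False, b: False, j: False}
  {j: True, s: True, n: False, b: False}
  {j: True, s: False, n: False, b: False}
  {b: True, s: True, n: False, j: False}
  {b: True, s: False, n: False, j: False}
  {j: True, b: True, s: True, n: False}
  {j: True, b: True, s: False, n: False}
  {n: True, s: True, j: False, b: False}
  {n: True, s: False, j: False, b: False}
  {j: True, n: True, s: True, b: False}
  {j: True, n: True, s: False, b: False}
  {b: True, n: True, s: True, j: False}
  {b: True, n: True, s: False, j: False}
  {b: True, n: True, j: True, s: True}


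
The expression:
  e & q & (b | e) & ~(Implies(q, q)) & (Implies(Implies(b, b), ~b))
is never true.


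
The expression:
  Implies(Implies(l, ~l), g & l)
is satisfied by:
  {l: True}


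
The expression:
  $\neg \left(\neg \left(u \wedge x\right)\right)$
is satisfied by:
  {u: True, x: True}


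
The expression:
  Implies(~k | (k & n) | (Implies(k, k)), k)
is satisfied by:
  {k: True}


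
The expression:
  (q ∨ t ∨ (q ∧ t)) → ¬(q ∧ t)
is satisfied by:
  {t: False, q: False}
  {q: True, t: False}
  {t: True, q: False}


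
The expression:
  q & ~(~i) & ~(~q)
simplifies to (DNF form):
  i & q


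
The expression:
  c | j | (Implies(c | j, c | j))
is always true.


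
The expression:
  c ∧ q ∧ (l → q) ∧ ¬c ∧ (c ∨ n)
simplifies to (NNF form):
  False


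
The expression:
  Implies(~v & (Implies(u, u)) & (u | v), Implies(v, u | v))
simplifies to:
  True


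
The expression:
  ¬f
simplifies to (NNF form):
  ¬f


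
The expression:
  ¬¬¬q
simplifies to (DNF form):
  ¬q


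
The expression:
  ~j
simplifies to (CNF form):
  ~j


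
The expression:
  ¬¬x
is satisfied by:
  {x: True}


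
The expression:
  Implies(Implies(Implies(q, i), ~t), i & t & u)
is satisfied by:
  {t: True, i: True, q: False}
  {t: True, q: False, i: False}
  {t: True, i: True, q: True}


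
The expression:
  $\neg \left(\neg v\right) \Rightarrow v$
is always true.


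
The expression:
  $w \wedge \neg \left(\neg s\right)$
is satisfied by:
  {w: True, s: True}


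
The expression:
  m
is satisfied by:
  {m: True}


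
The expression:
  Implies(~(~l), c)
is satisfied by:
  {c: True, l: False}
  {l: False, c: False}
  {l: True, c: True}


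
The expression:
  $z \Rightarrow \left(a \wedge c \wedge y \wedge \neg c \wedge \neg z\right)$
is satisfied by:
  {z: False}


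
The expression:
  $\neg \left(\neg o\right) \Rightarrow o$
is always true.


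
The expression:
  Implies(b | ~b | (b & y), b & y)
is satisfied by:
  {b: True, y: True}


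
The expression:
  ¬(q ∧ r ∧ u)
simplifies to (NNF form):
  ¬q ∨ ¬r ∨ ¬u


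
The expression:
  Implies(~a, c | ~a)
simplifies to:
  True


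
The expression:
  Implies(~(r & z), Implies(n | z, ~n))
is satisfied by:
  {z: True, r: True, n: False}
  {z: True, r: False, n: False}
  {r: True, z: False, n: False}
  {z: False, r: False, n: False}
  {n: True, z: True, r: True}


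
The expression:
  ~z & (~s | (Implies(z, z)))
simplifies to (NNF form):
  ~z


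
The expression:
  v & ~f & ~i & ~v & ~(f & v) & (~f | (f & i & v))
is never true.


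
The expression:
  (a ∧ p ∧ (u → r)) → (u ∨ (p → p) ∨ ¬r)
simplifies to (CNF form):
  True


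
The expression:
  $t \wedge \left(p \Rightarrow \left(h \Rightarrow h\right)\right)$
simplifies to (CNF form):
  $t$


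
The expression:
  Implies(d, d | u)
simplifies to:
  True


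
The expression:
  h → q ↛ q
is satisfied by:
  {h: False}


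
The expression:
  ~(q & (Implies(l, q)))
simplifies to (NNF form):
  ~q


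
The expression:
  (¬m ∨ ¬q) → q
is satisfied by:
  {q: True}


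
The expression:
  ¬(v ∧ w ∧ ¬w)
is always true.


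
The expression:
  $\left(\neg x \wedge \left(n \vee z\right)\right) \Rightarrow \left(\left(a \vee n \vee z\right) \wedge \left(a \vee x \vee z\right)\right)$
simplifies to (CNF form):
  $a \vee x \vee z \vee \neg n$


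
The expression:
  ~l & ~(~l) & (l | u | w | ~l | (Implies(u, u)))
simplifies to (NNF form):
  False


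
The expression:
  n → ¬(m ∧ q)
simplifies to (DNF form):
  ¬m ∨ ¬n ∨ ¬q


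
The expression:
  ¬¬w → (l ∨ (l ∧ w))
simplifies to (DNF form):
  l ∨ ¬w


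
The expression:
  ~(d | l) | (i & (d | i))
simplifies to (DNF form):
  i | (~d & ~l)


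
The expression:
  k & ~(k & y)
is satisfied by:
  {k: True, y: False}


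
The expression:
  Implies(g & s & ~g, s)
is always true.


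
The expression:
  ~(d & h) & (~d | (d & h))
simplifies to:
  ~d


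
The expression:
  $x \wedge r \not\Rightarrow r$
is never true.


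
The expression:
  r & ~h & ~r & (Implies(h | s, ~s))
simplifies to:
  False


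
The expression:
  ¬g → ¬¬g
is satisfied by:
  {g: True}


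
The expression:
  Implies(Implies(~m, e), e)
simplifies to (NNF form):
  e | ~m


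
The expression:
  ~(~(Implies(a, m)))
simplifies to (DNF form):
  m | ~a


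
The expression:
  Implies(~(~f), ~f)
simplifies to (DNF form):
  ~f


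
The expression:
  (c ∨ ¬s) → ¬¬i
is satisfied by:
  {i: True, s: True, c: False}
  {i: True, c: False, s: False}
  {i: True, s: True, c: True}
  {i: True, c: True, s: False}
  {s: True, c: False, i: False}


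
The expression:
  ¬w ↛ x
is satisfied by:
  {x: True, w: False}
  {w: False, x: False}
  {w: True, x: True}


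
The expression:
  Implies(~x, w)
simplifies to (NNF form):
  w | x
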